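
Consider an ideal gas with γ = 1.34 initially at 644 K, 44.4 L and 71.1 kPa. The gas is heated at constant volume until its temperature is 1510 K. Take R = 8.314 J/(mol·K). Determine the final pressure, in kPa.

Isochoric: V stays 44.4 L; P/T = const ⇒ T₂ = 1510 K, P₂ = 167 kPa.

167 kPa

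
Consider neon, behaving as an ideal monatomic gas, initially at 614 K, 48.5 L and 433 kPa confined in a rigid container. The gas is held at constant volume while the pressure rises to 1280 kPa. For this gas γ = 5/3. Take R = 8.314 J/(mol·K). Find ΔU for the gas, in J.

n = P₁V₁/(RT₁) = 433×48.5/(8.314×614) = 4.11 mol.
Isochoric: V stays 48.5 L; P/T = const ⇒ T₂ = 1820 K, P₂ = 1280 kPa.
For an ideal gas ΔU = nCvΔT with Cv = (3/2)R = 12.5 J/(mol·K).
ΔU = 4.11×12.5×(1820−614) = 61600 J.

61600 J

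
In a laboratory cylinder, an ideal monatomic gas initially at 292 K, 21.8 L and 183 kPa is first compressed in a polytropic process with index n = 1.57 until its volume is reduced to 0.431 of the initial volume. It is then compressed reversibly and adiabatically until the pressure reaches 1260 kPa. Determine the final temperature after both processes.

n = P₁V₁/(RT₁) = 183×21.8/(8.314×292) = 1.64 mol.
Step 1 — Polytropic n=1.57: T₂ = T₁(V₁/V₂)^(n−1) = 292×(2.32)^0.57 = 472 K; P₂ = P₁(V₁/V₂)^n = 686 kPa.
W = (P₁V₁−P₂V₂)/(n−1) = (183×21.8−686×9.40)/0.57 = -4310 J.
ΔU = nCvΔT = 1.64×12.5×(472−292) = 3680 J.
Q = ΔU + W = -625 J.
State after step 1: P = 686 kPa, V = 9.40 L, T = 472 K.
Step 2 — Adiabatic: T₂/T₁ = (P₂/P₁)^((γ−1)/γ) ⇒ T₂ = 472×(1.84)^0.400 = 602 K; V₂ = 6.52 L.
ΔU = nCvΔT = 1.64×12.5×(602−472) = 2660 J.
Q = 0 for an adiabatic process, so W = −ΔU = -2660 J.
Net over both steps: W = -6970 J, Q = -625 J, ΔU = 6350 J.

602 K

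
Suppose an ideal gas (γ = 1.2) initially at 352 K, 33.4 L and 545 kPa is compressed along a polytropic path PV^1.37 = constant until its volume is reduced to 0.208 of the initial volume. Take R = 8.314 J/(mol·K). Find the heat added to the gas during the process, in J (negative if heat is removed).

32900 J

n = P₁V₁/(RT₁) = 545×33.4/(8.314×352) = 6.22 mol.
Polytropic n=1.37: T₂ = T₁(V₁/V₂)^(n−1) = 352×(4.81)^0.37 = 629 K; P₂ = P₁(V₁/V₂)^n = 4680 kPa.
W = (P₁V₁−P₂V₂)/(n−1) = (545×33.4−4680×6.95)/0.37 = -38800 J.
ΔU = nCvΔT = 6.22×41.6×(629−352) = 71700 J.
Q = ΔU + W = 32900 J.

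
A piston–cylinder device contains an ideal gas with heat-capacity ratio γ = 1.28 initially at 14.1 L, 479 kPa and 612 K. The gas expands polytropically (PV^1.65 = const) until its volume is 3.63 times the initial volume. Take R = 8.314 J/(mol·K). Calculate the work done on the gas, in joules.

-5900 J

n = P₁V₁/(RT₁) = 479×14.1/(8.314×612) = 1.33 mol.
Polytropic n=1.65: T₂ = T₁(V₁/V₂)^(n−1) = 612×(0.275)^0.65 = 265 K; P₂ = P₁(V₁/V₂)^n = 57.1 kPa.
W = (P₁V₁−P₂V₂)/(n−1) = (479×14.1−57.1×51.2)/0.65 = 5900 J.
Work done on the gas = −W_by = -5900 J.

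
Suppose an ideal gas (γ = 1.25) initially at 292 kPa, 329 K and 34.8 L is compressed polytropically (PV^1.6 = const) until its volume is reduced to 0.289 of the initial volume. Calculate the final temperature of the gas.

693 K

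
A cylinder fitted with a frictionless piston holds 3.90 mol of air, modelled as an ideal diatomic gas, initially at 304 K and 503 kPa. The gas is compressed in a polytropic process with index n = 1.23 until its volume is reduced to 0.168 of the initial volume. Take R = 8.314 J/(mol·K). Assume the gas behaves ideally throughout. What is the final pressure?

V₁ = nRT₁/P₁ = 3.90×8.314×304/503 = 19.6 L.
Polytropic n=1.23: T₂ = T₁(V₁/V₂)^(n−1) = 304×(5.95)^0.23 = 458 K; P₂ = P₁(V₁/V₂)^n = 4510 kPa.

4510 kPa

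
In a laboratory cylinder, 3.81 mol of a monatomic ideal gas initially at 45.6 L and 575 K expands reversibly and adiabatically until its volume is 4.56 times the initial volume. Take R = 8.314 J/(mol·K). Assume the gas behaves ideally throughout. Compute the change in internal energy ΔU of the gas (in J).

P₁ = nRT₁/V₁ = 3.81×8.314×575/45.6 = 399 kPa.
Adiabatic: TV^(γ−1) = const ⇒ T₂ = 575×(0.219)^0.667 = 209 K; PV^γ = const ⇒ P₂ = 31.9 kPa.
For an ideal gas ΔU = nCvΔT with Cv = (3/2)R = 12.5 J/(mol·K).
ΔU = 3.81×12.5×(209−575) = -17400 J.

-17400 J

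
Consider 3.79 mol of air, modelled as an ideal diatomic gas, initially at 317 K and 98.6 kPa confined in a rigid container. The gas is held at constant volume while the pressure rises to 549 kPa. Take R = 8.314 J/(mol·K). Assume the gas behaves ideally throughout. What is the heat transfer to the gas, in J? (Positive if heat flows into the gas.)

114000 J

V₁ = nRT₁/P₁ = 3.79×8.314×317/98.6 = 101 L.
Isochoric: V stays 101 L; P/T = const ⇒ T₂ = 1770 K, P₂ = 549 kPa.
W = 0 (no volume change).
ΔU = nCvΔT = 3.79×20.8×(1770−317) = 114000 J.
Q = ΔU = 114000 J.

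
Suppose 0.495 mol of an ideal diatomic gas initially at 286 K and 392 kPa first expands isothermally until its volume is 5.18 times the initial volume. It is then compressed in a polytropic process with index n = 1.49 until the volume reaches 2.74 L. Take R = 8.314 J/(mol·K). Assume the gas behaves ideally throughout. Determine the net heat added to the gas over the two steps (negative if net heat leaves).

2660 J

V₁ = nRT₁/P₁ = 0.495×8.314×286/392 = 3.00 L.
Step 1 — Isothermal: T stays 286 K; PV = const ⇒ V₂ = 15.6 L, P₂ = 75.7 kPa.
ΔU = 0 (ideal gas, T constant).
W = nRT ln(V₂/V₁) = 0.495×8.314×286×ln(5.18) = 1940 J.
Q = ΔU + W = 1940 J.
State after step 1: P = 75.7 kPa, V = 15.6 L, T = 286 K.
Step 2 — Polytropic n=1.49: T₂ = T₁(V₁/V₂)^(n−1) = 286×(5.68)^0.49 = 670 K; P₂ = P₁(V₁/V₂)^n = 1010 kPa.
W = (P₁V₁−P₂V₂)/(n−1) = (75.7×15.6−1010×2.74)/0.49 = -3220 J.
ΔU = nCvΔT = 0.495×20.8×(670−286) = 3950 J.
Q = ΔU + W = 725 J.
Net over both steps: W = -1290 J, Q = 2660 J, ΔU = 3950 J.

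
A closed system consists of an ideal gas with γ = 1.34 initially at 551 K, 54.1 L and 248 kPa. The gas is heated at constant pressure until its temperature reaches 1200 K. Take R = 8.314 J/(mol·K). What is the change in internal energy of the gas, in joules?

46500 J

n = P₁V₁/(RT₁) = 248×54.1/(8.314×551) = 2.93 mol.
Isobaric: P stays 248 kPa; V/T = const ⇒ T₂ = 1200 K, V₂ = 118 L.
For an ideal gas ΔU = nCvΔT with Cv = R/(γ−1) = 24.5 J/(mol·K).
ΔU = 2.93×24.5×(1200−551) = 46500 J.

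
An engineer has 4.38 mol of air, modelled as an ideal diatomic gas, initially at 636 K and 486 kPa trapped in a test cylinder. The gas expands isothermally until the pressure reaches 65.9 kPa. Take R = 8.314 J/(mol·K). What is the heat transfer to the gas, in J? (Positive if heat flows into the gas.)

V₁ = nRT₁/P₁ = 4.38×8.314×636/486 = 47.7 L.
Isothermal: T stays 636 K; PV = const ⇒ V₂ = 351 L, P₂ = 65.9 kPa.
ΔU = 0 (ideal gas, T constant).
W = nRT ln(V₂/V₁) = 4.38×8.314×636×ln(7.37) = 46300 J.
Q = ΔU + W = 46300 J.

46300 J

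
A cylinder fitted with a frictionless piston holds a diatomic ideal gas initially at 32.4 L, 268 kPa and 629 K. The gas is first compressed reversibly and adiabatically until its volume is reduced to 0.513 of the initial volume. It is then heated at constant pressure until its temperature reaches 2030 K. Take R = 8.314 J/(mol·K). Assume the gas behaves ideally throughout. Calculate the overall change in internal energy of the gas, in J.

n = P₁V₁/(RT₁) = 268×32.4/(8.314×629) = 1.66 mol.
Step 1 — Adiabatic: TV^(γ−1) = const ⇒ T₂ = 629×(1.95)^0.400 = 821 K; PV^γ = const ⇒ P₂ = 682 kPa.
ΔU = nCvΔT = 1.66×20.8×(821−629) = 6640 J.
Q = 0 for an adiabatic process, so W = −ΔU = -6640 J.
State after step 1: P = 682 kPa, V = 16.6 L, T = 821 K.
Step 2 — Isobaric: P stays 682 kPa; V/T = const ⇒ T₂ = 2030 K, V₂ = 41.1 L.
W = PΔV = 682×(41.1−16.6) kPa·L = 16700 J.
ΔU = nCvΔT = 1.66×20.8×(2030−821) = 41700 J.
Q = ΔU + W = nCpΔT = 58400 J.
Net over both steps: W = 10000 J, Q = 58400 J, ΔU = 48400 J.

48400 J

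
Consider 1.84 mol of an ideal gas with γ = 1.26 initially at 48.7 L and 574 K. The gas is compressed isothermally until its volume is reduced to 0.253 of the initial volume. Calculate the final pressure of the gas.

P₁ = nRT₁/V₁ = 1.84×8.314×574/48.7 = 180 kPa.
Isothermal: T stays 574 K; PV = const ⇒ V₂ = 12.3 L, P₂ = 713 kPa.

713 kPa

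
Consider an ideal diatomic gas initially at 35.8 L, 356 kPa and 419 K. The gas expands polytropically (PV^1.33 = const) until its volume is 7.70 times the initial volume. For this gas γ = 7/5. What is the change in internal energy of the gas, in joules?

n = P₁V₁/(RT₁) = 356×35.8/(8.314×419) = 3.66 mol.
Polytropic n=1.33: T₂ = T₁(V₁/V₂)^(n−1) = 419×(0.130)^0.33 = 214 K; P₂ = P₁(V₁/V₂)^n = 23.6 kPa.
For an ideal gas ΔU = nCvΔT with Cv = (5/2)R = 20.8 J/(mol·K).
ΔU = 3.66×20.8×(214−419) = -15600 J.

-15600 J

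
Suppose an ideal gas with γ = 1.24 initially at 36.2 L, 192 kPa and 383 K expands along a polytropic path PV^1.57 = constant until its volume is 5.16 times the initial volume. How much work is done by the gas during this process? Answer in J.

n = P₁V₁/(RT₁) = 192×36.2/(8.314×383) = 2.18 mol.
Polytropic n=1.57: T₂ = T₁(V₁/V₂)^(n−1) = 383×(0.194)^0.57 = 150 K; P₂ = P₁(V₁/V₂)^n = 14.6 kPa.
W = (P₁V₁−P₂V₂)/(n−1) = (192×36.2−14.6×187)/0.57 = 7410 J.

7410 J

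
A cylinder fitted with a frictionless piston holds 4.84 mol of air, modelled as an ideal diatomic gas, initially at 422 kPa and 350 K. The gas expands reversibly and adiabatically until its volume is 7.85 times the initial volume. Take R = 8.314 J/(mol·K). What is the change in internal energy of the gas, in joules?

-19800 J

V₁ = nRT₁/P₁ = 4.84×8.314×350/422 = 33.4 L.
Adiabatic: TV^(γ−1) = const ⇒ T₂ = 350×(0.127)^0.400 = 154 K; PV^γ = const ⇒ P₂ = 23.6 kPa.
For an ideal gas ΔU = nCvΔT with Cv = (5/2)R = 20.8 J/(mol·K).
ΔU = 4.84×20.8×(154−350) = -19800 J.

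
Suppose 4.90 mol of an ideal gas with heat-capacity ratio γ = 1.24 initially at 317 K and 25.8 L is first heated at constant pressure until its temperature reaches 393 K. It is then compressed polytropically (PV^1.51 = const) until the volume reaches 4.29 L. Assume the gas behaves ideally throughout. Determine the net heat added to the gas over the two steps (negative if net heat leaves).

79100 J

P₁ = nRT₁/V₁ = 4.90×8.314×317/25.8 = 501 kPa.
Step 1 — Isobaric: P stays 501 kPa; V/T = const ⇒ T₂ = 393 K, V₂ = 32.0 L.
W = PΔV = 501×(32.0−25.8) kPa·L = 3100 J.
ΔU = nCvΔT = 4.90×34.6×(393−317) = 12900 J.
Q = ΔU + W = nCpΔT = 16000 J.
State after step 1: P = 501 kPa, V = 32.0 L, T = 393 K.
Step 2 — Polytropic n=1.51: T₂ = T₁(V₁/V₂)^(n−1) = 393×(7.46)^0.51 = 1090 K; P₂ = P₁(V₁/V₂)^n = 10400 kPa.
W = (P₁V₁−P₂V₂)/(n−1) = (501×32.0−10400×4.29)/0.51 = -56100 J.
ΔU = nCvΔT = 4.90×34.6×(1090−393) = 119000 J.
Q = ΔU + W = 63100 J.
Net over both steps: W = -53000 J, Q = 79100 J, ΔU = 132000 J.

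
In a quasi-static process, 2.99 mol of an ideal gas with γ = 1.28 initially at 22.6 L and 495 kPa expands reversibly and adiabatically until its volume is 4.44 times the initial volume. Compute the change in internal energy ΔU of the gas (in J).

-13600 J

T₁ = P₁V₁/(nR) = 495×22.6/(2.99×8.314) = 450 K.
Adiabatic: TV^(γ−1) = const ⇒ T₂ = 450×(0.225)^0.280 = 296 K; PV^γ = const ⇒ P₂ = 73.4 kPa.
For an ideal gas ΔU = nCvΔT with Cv = R/(γ−1) = 29.7 J/(mol·K).
ΔU = 2.99×29.7×(296−450) = -13600 J.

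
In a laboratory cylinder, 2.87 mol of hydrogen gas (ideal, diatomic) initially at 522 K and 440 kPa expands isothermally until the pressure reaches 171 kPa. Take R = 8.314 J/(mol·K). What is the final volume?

72.8 L

V₁ = nRT₁/P₁ = 2.87×8.314×522/440 = 28.3 L.
Isothermal: T stays 522 K; PV = const ⇒ V₂ = 72.8 L, P₂ = 171 kPa.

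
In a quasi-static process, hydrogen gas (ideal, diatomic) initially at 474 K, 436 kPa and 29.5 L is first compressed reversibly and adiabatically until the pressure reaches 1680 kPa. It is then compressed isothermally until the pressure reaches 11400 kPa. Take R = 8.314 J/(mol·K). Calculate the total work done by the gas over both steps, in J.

n = P₁V₁/(RT₁) = 436×29.5/(8.314×474) = 3.26 mol.
Step 1 — Adiabatic: T₂/T₁ = (P₂/P₁)^((γ−1)/γ) ⇒ T₂ = 474×(3.85)^0.286 = 697 K; V₂ = 11.3 L.
ΔU = nCvΔT = 3.26×20.8×(697−474) = 15100 J.
Q = 0 for an adiabatic process, so W = −ΔU = -15100 J.
State after step 1: P = 1680 kPa, V = 11.3 L, T = 697 K.
Step 2 — Isothermal: T stays 697 K; PV = const ⇒ V₂ = 1.66 L, P₂ = 11400 kPa.
ΔU = 0 (ideal gas, T constant).
W = nRT ln(V₂/V₁) = 3.26×8.314×697×ln(0.147) = -36200 J.
Q = ΔU + W = -36200 J.
Net over both steps: W = -51300 J, Q = -36200 J, ΔU = 15100 J.

-51300 J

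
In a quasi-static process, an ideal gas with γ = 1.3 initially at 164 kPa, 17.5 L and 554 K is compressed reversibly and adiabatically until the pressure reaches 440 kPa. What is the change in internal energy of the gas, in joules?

2450 J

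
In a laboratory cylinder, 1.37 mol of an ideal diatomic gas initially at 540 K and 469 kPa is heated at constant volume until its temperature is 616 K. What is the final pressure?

V₁ = nRT₁/P₁ = 1.37×8.314×540/469 = 13.1 L.
Isochoric: V stays 13.1 L; P/T = const ⇒ T₂ = 616 K, P₂ = 535 kPa.

535 kPa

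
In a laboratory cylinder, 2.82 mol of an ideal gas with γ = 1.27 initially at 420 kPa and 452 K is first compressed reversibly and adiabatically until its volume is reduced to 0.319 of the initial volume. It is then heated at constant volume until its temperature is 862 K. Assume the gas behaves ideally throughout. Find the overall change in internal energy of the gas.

V₁ = nRT₁/P₁ = 2.82×8.314×452/420 = 25.2 L.
Step 1 — Adiabatic: TV^(γ−1) = const ⇒ T₂ = 452×(3.13)^0.270 = 615 K; PV^γ = const ⇒ P₂ = 1790 kPa.
ΔU = nCvΔT = 2.82×30.8×(615−452) = 14200 J.
Q = 0 for an adiabatic process, so W = −ΔU = -14200 J.
State after step 1: P = 1790 kPa, V = 8.05 L, T = 615 K.
Step 2 — Isochoric: V stays 8.05 L; P/T = const ⇒ T₂ = 862 K, P₂ = 2510 kPa.
W = 0 (no volume change).
ΔU = nCvΔT = 2.82×30.8×(862−615) = 21400 J.
Q = ΔU = 21400 J.
Net over both steps: W = -14200 J, Q = 21400 J, ΔU = 35600 J.

35600 J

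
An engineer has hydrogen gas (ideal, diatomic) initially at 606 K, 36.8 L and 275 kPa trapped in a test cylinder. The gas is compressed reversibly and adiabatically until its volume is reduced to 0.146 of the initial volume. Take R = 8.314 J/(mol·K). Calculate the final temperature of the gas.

Adiabatic: TV^(γ−1) = const ⇒ T₂ = 606×(6.85)^0.400 = 1310 K; PV^γ = const ⇒ P₂ = 4070 kPa.

1310 K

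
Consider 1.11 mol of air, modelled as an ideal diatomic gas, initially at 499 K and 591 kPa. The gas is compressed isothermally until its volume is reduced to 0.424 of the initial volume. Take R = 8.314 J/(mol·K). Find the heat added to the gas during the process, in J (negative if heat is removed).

V₁ = nRT₁/P₁ = 1.11×8.314×499/591 = 7.79 L.
Isothermal: T stays 499 K; PV = const ⇒ V₂ = 3.30 L, P₂ = 1390 kPa.
ΔU = 0 (ideal gas, T constant).
W = nRT ln(V₂/V₁) = 1.11×8.314×499×ln(0.424) = -3950 J.
Q = ΔU + W = -3950 J.

-3950 J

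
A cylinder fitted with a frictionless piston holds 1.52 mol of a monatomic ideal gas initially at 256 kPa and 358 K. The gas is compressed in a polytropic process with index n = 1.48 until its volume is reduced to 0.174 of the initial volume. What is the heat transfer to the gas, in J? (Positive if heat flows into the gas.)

-3470 J

V₁ = nRT₁/P₁ = 1.52×8.314×358/256 = 17.7 L.
Polytropic n=1.48: T₂ = T₁(V₁/V₂)^(n−1) = 358×(5.75)^0.48 = 829 K; P₂ = P₁(V₁/V₂)^n = 3410 kPa.
W = (P₁V₁−P₂V₂)/(n−1) = (256×17.7−3410×3.08)/0.48 = -12400 J.
ΔU = nCvΔT = 1.52×12.5×(829−358) = 8920 J.
Q = ΔU + W = -3470 J.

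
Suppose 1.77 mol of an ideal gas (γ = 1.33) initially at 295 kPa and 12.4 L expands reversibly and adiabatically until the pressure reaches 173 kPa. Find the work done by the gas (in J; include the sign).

1370 J

T₁ = P₁V₁/(nR) = 295×12.4/(1.77×8.314) = 249 K.
Adiabatic: T₂/T₁ = (P₂/P₁)^((γ−1)/γ) ⇒ T₂ = 249×(0.586)^0.248 = 218 K; V₂ = 18.5 L.
ΔU = nCvΔT = 1.77×25.2×(218−249) = -1370 J.
Q = 0 for an adiabatic process, so W = −ΔU = 1370 J.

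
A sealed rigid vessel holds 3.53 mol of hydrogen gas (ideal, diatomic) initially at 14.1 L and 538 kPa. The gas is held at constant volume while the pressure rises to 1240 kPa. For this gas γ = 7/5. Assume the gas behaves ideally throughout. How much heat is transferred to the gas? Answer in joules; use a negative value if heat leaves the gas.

T₁ = P₁V₁/(nR) = 538×14.1/(3.53×8.314) = 258 K.
Isochoric: V stays 14.1 L; P/T = const ⇒ T₂ = 596 K, P₂ = 1240 kPa.
W = 0 (no volume change).
ΔU = nCvΔT = 3.53×20.8×(596−258) = 24700 J.
Q = ΔU = 24700 J.

24700 J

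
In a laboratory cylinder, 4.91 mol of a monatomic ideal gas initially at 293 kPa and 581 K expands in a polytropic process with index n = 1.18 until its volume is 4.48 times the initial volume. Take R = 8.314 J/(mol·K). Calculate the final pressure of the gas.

V₁ = nRT₁/P₁ = 4.91×8.314×581/293 = 80.9 L.
Polytropic n=1.18: T₂ = T₁(V₁/V₂)^(n−1) = 581×(0.223)^0.18 = 444 K; P₂ = P₁(V₁/V₂)^n = 49.9 kPa.

49.9 kPa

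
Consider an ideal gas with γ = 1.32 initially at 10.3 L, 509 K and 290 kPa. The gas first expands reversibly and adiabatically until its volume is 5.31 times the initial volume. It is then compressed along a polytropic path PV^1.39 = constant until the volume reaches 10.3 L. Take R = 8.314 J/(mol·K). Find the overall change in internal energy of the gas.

n = P₁V₁/(RT₁) = 290×10.3/(8.314×509) = 0.706 mol.
Step 1 — Adiabatic: TV^(γ−1) = const ⇒ T₂ = 509×(0.188)^0.320 = 298 K; PV^γ = const ⇒ P₂ = 32.0 kPa.
ΔU = nCvΔT = 0.706×26.0×(298−509) = -3860 J.
Q = 0 for an adiabatic process, so W = −ΔU = 3860 J.
State after step 1: P = 32.0 kPa, V = 54.7 L, T = 298 K.
Step 2 — Polytropic n=1.39: T₂ = T₁(V₁/V₂)^(n−1) = 298×(5.31)^0.39 = 572 K; P₂ = P₁(V₁/V₂)^n = 326 kPa.
W = (P₁V₁−P₂V₂)/(n−1) = (32.0×54.7−326×10.3)/0.39 = -4120 J.
ΔU = nCvΔT = 0.706×26.0×(572−298) = 5020 J.
Q = ΔU + W = 901 J.
Net over both steps: W = -256 J, Q = 901 J, ΔU = 1160 J.

1160 J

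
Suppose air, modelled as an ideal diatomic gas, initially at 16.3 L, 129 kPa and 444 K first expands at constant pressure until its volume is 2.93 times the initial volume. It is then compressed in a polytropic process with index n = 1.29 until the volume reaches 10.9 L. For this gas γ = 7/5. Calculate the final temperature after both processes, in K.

2000 K

n = P₁V₁/(RT₁) = 129×16.3/(8.314×444) = 0.570 mol.
Step 1 — Isobaric: P stays 129 kPa; V/T = const ⇒ T₂ = 1300 K, V₂ = 47.8 L.
W = PΔV = 129×(47.8−16.3) kPa·L = 4060 J.
ΔU = nCvΔT = 0.570×20.8×(1300−444) = 10100 J.
Q = ΔU + W = nCpΔT = 14200 J.
State after step 1: P = 129 kPa, V = 47.8 L, T = 1300 K.
Step 2 — Polytropic n=1.29: T₂ = T₁(V₁/V₂)^(n−1) = 1300×(4.38)^0.29 = 2000 K; P₂ = P₁(V₁/V₂)^n = 868 kPa.
W = (P₁V₁−P₂V₂)/(n−1) = (129×47.8−868×10.9)/0.29 = -11400 J.
ΔU = nCvΔT = 0.570×20.8×(2000−1300) = 8240 J.
Q = ΔU + W = -3120 J.
Net over both steps: W = -7300 J, Q = 11100 J, ΔU = 18400 J.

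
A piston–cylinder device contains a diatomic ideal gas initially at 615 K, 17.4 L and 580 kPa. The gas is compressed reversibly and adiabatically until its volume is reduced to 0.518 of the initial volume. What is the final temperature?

Adiabatic: TV^(γ−1) = const ⇒ T₂ = 615×(1.93)^0.400 = 800 K; PV^γ = const ⇒ P₂ = 1460 kPa.

800 K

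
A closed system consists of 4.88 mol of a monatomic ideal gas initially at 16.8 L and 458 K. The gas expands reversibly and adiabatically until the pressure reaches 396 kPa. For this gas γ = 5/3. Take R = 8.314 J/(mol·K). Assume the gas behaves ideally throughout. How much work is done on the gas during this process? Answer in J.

P₁ = nRT₁/V₁ = 4.88×8.314×458/16.8 = 1110 kPa.
Adiabatic: T₂/T₁ = (P₂/P₁)^((γ−1)/γ) ⇒ T₂ = 458×(0.358)^0.400 = 304 K; V₂ = 31.1 L.
ΔU = nCvΔT = 4.88×12.5×(304−458) = -9390 J.
Q = 0 for an adiabatic process, so W = −ΔU = 9390 J.
Work done on the gas = −W_by = -9390 J.

-9390 J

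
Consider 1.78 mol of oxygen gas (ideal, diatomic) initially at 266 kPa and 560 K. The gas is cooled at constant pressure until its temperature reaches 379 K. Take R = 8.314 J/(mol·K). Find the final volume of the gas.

21.1 L

V₁ = nRT₁/P₁ = 1.78×8.314×560/266 = 31.2 L.
Isobaric: P stays 266 kPa; V/T = const ⇒ T₂ = 379 K, V₂ = 21.1 L.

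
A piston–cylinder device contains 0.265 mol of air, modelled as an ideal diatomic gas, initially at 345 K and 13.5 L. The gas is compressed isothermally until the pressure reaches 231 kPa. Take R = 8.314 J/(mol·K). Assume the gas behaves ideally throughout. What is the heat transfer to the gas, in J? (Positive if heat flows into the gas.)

-1070 J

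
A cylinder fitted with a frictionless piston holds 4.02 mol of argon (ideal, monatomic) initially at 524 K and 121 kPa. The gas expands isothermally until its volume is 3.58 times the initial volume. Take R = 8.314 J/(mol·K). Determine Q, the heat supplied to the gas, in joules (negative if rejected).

22300 J

V₁ = nRT₁/P₁ = 4.02×8.314×524/121 = 145 L.
Isothermal: T stays 524 K; PV = const ⇒ V₂ = 518 L, P₂ = 33.8 kPa.
ΔU = 0 (ideal gas, T constant).
W = nRT ln(V₂/V₁) = 4.02×8.314×524×ln(3.58) = 22300 J.
Q = ΔU + W = 22300 J.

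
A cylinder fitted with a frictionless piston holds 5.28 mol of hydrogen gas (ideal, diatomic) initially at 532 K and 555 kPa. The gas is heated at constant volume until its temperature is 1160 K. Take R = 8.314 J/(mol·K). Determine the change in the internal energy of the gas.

68900 J

V₁ = nRT₁/P₁ = 5.28×8.314×532/555 = 42.1 L.
Isochoric: V stays 42.1 L; P/T = const ⇒ T₂ = 1160 K, P₂ = 1210 kPa.
For an ideal gas ΔU = nCvΔT with Cv = (5/2)R = 20.8 J/(mol·K).
ΔU = 5.28×20.8×(1160−532) = 68900 J.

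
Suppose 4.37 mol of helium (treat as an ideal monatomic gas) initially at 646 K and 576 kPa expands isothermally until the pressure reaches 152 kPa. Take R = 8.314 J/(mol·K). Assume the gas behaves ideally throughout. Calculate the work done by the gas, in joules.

V₁ = nRT₁/P₁ = 4.37×8.314×646/576 = 40.7 L.
Isothermal: T stays 646 K; PV = const ⇒ V₂ = 154 L, P₂ = 152 kPa.
W = nRT ln(V₂/V₁) = 4.37×8.314×646×ln(3.79) = 31300 J.

31300 J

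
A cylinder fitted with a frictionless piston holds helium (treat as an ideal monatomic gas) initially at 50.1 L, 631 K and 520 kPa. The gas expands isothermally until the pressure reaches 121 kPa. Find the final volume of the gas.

215 L

Isothermal: T stays 631 K; PV = const ⇒ V₂ = 215 L, P₂ = 121 kPa.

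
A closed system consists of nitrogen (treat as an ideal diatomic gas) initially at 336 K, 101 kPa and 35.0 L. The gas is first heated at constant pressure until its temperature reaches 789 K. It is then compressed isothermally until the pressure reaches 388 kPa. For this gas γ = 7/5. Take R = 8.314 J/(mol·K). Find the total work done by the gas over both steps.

n = P₁V₁/(RT₁) = 101×35.0/(8.314×336) = 1.27 mol.
Step 1 — Isobaric: P stays 101 kPa; V/T = const ⇒ T₂ = 789 K, V₂ = 82.2 L.
W = PΔV = 101×(82.2−35.0) kPa·L = 4770 J.
ΔU = nCvΔT = 1.27×20.8×(789−336) = 11900 J.
Q = ΔU + W = nCpΔT = 16700 J.
State after step 1: P = 101 kPa, V = 82.2 L, T = 789 K.
Step 2 — Isothermal: T stays 789 K; PV = const ⇒ V₂ = 21.4 L, P₂ = 388 kPa.
ΔU = 0 (ideal gas, T constant).
W = nRT ln(V₂/V₁) = 1.27×8.314×789×ln(0.260) = -11200 J.
Q = ΔU + W = -11200 J.
Net over both steps: W = -6410 J, Q = 5510 J, ΔU = 11900 J.

-6410 J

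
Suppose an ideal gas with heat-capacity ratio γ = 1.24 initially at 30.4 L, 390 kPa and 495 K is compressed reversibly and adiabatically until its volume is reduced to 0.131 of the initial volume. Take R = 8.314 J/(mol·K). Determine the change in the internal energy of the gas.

n = P₁V₁/(RT₁) = 390×30.4/(8.314×495) = 2.88 mol.
Adiabatic: TV^(γ−1) = const ⇒ T₂ = 495×(7.63)^0.240 = 806 K; PV^γ = const ⇒ P₂ = 4850 kPa.
For an ideal gas ΔU = nCvΔT with Cv = R/(γ−1) = 34.6 J/(mol·K).
ΔU = 2.88×34.6×(806−495) = 31100 J.

31100 J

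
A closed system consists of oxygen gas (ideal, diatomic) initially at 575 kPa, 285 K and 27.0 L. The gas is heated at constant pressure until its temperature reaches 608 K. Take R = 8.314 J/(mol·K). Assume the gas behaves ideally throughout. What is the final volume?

57.6 L

Isobaric: P stays 575 kPa; V/T = const ⇒ T₂ = 608 K, V₂ = 57.6 L.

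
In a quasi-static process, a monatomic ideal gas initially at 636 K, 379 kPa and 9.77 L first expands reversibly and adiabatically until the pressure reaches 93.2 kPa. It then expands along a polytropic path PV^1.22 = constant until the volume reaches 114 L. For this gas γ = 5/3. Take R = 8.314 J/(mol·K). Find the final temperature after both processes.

n = P₁V₁/(RT₁) = 379×9.77/(8.314×636) = 0.700 mol.
Step 1 — Adiabatic: T₂/T₁ = (P₂/P₁)^((γ−1)/γ) ⇒ T₂ = 636×(0.246)^0.400 = 363 K; V₂ = 22.7 L.
ΔU = nCvΔT = 0.700×12.5×(363−636) = -2390 J.
Q = 0 for an adiabatic process, so W = −ΔU = 2390 J.
State after step 1: P = 93.2 kPa, V = 22.7 L, T = 363 K.
Step 2 — Polytropic n=1.22: T₂ = T₁(V₁/V₂)^(n−1) = 363×(0.199)^0.22 = 254 K; P₂ = P₁(V₁/V₂)^n = 13.0 kPa.
W = (P₁V₁−P₂V₂)/(n−1) = (93.2×22.7−13.0×114)/0.22 = 2870 J.
ΔU = nCvΔT = 0.700×12.5×(254−363) = -948 J.
Q = ΔU + W = 1920 J.
Net over both steps: W = 5260 J, Q = 1920 J, ΔU = -3330 J.

254 K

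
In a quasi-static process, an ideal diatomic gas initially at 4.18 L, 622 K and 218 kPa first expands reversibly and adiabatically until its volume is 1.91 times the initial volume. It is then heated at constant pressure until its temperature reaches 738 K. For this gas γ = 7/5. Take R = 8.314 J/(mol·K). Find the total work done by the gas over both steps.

897 J

n = P₁V₁/(RT₁) = 218×4.18/(8.314×622) = 0.176 mol.
Step 1 — Adiabatic: TV^(γ−1) = const ⇒ T₂ = 622×(0.524)^0.400 = 480 K; PV^γ = const ⇒ P₂ = 88.1 kPa.
ΔU = nCvΔT = 0.176×20.8×(480−622) = -520 J.
Q = 0 for an adiabatic process, so W = −ΔU = 520 J.
State after step 1: P = 88.1 kPa, V = 7.98 L, T = 480 K.
Step 2 — Isobaric: P stays 88.1 kPa; V/T = const ⇒ T₂ = 738 K, V₂ = 12.3 L.
W = PΔV = 88.1×(12.3−7.98) kPa·L = 378 J.
ΔU = nCvΔT = 0.176×20.8×(738−480) = 944 J.
Q = ΔU + W = nCpΔT = 1320 J.
Net over both steps: W = 897 J, Q = 1320 J, ΔU = 425 J.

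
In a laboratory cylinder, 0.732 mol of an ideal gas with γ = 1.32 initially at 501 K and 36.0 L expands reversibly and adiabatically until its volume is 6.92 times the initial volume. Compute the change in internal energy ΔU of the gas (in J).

-4400 J

P₁ = nRT₁/V₁ = 0.732×8.314×501/36.0 = 84.7 kPa.
Adiabatic: TV^(γ−1) = const ⇒ T₂ = 501×(0.145)^0.320 = 270 K; PV^γ = const ⇒ P₂ = 6.59 kPa.
For an ideal gas ΔU = nCvΔT with Cv = R/(γ−1) = 26.0 J/(mol·K).
ΔU = 0.732×26.0×(270−501) = -4400 J.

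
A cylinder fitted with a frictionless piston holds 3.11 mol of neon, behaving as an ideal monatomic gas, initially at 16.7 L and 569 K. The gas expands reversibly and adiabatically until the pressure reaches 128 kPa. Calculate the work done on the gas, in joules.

-11900 J

P₁ = nRT₁/V₁ = 3.11×8.314×569/16.7 = 881 kPa.
Adiabatic: T₂/T₁ = (P₂/P₁)^((γ−1)/γ) ⇒ T₂ = 569×(0.145)^0.400 = 263 K; V₂ = 53.1 L.
ΔU = nCvΔT = 3.11×12.5×(263−569) = -11900 J.
Q = 0 for an adiabatic process, so W = −ΔU = 11900 J.
Work done on the gas = −W_by = -11900 J.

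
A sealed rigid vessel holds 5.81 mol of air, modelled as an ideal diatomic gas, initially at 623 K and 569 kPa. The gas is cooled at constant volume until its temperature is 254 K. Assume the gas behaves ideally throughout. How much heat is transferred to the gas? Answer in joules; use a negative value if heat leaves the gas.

-44600 J

V₁ = nRT₁/P₁ = 5.81×8.314×623/569 = 52.9 L.
Isochoric: V stays 52.9 L; P/T = const ⇒ T₂ = 254 K, P₂ = 232 kPa.
W = 0 (no volume change).
ΔU = nCvΔT = 5.81×20.8×(254−623) = -44600 J.
Q = ΔU = -44600 J.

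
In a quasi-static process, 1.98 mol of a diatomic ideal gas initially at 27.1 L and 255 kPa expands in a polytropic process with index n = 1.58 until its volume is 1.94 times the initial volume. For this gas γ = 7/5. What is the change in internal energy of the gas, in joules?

T₁ = P₁V₁/(nR) = 255×27.1/(1.98×8.314) = 420 K.
Polytropic n=1.58: T₂ = T₁(V₁/V₂)^(n−1) = 420×(0.515)^0.58 = 286 K; P₂ = P₁(V₁/V₂)^n = 89.5 kPa.
For an ideal gas ΔU = nCvΔT with Cv = (5/2)R = 20.8 J/(mol·K).
ΔU = 1.98×20.8×(286−420) = -5510 J.

-5510 J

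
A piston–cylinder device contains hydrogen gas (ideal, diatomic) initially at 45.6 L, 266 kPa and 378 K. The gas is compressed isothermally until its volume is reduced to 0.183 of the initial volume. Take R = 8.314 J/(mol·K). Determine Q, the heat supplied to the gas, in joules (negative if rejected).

-20600 J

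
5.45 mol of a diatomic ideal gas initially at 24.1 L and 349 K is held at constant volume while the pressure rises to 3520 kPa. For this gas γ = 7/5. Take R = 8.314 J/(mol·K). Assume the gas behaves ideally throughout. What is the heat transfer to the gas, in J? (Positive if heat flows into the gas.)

P₁ = nRT₁/V₁ = 5.45×8.314×349/24.1 = 656 kPa.
Isochoric: V stays 24.1 L; P/T = const ⇒ T₂ = 1870 K, P₂ = 3520 kPa.
W = 0 (no volume change).
ΔU = nCvΔT = 5.45×20.8×(1870−349) = 173000 J.
Q = ΔU = 173000 J.

173000 J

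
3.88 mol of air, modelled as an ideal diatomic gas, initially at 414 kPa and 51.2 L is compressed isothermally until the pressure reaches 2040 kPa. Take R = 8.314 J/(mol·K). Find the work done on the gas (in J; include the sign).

T₁ = P₁V₁/(nR) = 414×51.2/(3.88×8.314) = 657 K.
Isothermal: T stays 657 K; PV = const ⇒ V₂ = 10.4 L, P₂ = 2040 kPa.
W = nRT ln(V₂/V₁) = 3.88×8.314×657×ln(0.203) = -33800 J.
Work done on the gas = −W_by = 33800 J.

33800 J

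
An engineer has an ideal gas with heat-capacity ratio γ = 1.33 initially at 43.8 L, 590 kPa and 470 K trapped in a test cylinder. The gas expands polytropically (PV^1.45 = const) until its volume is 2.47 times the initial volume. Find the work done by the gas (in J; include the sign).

19200 J

n = P₁V₁/(RT₁) = 590×43.8/(8.314×470) = 6.61 mol.
Polytropic n=1.45: T₂ = T₁(V₁/V₂)^(n−1) = 470×(0.405)^0.45 = 313 K; P₂ = P₁(V₁/V₂)^n = 159 kPa.
W = (P₁V₁−P₂V₂)/(n−1) = (590×43.8−159×108)/0.45 = 19200 J.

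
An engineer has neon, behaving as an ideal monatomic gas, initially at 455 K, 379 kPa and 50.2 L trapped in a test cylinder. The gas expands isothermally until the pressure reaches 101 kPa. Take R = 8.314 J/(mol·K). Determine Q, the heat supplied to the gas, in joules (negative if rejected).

n = P₁V₁/(RT₁) = 379×50.2/(8.314×455) = 5.03 mol.
Isothermal: T stays 455 K; PV = const ⇒ V₂ = 188 L, P₂ = 101 kPa.
ΔU = 0 (ideal gas, T constant).
W = nRT ln(V₂/V₁) = 5.03×8.314×455×ln(3.75) = 25200 J.
Q = ΔU + W = 25200 J.

25200 J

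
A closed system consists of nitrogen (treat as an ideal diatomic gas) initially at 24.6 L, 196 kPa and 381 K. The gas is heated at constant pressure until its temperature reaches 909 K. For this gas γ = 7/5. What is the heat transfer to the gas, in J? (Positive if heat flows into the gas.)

23400 J

n = P₁V₁/(RT₁) = 196×24.6/(8.314×381) = 1.52 mol.
Isobaric: P stays 196 kPa; V/T = const ⇒ T₂ = 909 K, V₂ = 58.7 L.
W = PΔV = 196×(58.7−24.6) kPa·L = 6680 J.
ΔU = nCvΔT = 1.52×20.8×(909−381) = 16700 J.
Q = ΔU + W = nCpΔT = 23400 J.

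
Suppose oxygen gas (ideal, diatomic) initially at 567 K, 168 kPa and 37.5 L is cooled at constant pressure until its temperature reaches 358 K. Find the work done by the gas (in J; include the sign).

-2320 J

n = P₁V₁/(RT₁) = 168×37.5/(8.314×567) = 1.34 mol.
Isobaric: P stays 168 kPa; V/T = const ⇒ T₂ = 358 K, V₂ = 23.7 L.
W = PΔV = 168×(23.7−37.5) kPa·L = -2320 J.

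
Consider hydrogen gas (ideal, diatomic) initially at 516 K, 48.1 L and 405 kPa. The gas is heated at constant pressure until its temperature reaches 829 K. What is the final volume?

Isobaric: P stays 405 kPa; V/T = const ⇒ T₂ = 829 K, V₂ = 77.3 L.

77.3 L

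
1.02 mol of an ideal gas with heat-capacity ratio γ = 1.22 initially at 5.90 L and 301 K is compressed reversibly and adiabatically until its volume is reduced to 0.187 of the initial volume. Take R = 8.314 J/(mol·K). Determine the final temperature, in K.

435 K

P₁ = nRT₁/V₁ = 1.02×8.314×301/5.90 = 433 kPa.
Adiabatic: TV^(γ−1) = const ⇒ T₂ = 301×(5.35)^0.220 = 435 K; PV^γ = const ⇒ P₂ = 3350 kPa.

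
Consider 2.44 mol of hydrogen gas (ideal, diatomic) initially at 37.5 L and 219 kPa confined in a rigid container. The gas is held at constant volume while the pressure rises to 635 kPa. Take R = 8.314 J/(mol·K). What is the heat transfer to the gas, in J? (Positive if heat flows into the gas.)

39000 J

T₁ = P₁V₁/(nR) = 219×37.5/(2.44×8.314) = 405 K.
Isochoric: V stays 37.5 L; P/T = const ⇒ T₂ = 1170 K, P₂ = 635 kPa.
W = 0 (no volume change).
ΔU = nCvΔT = 2.44×20.8×(1170−405) = 39000 J.
Q = ΔU = 39000 J.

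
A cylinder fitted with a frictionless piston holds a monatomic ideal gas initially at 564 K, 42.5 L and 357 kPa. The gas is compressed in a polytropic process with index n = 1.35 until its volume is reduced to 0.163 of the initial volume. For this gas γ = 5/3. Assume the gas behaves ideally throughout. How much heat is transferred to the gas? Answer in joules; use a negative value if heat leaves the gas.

n = P₁V₁/(RT₁) = 357×42.5/(8.314×564) = 3.24 mol.
Polytropic n=1.35: T₂ = T₁(V₁/V₂)^(n−1) = 564×(6.13)^0.35 = 1060 K; P₂ = P₁(V₁/V₂)^n = 4130 kPa.
W = (P₁V₁−P₂V₂)/(n−1) = (357×42.5−4130×6.93)/0.35 = -38400 J.
ΔU = nCvΔT = 3.24×12.5×(1060−564) = 20200 J.
Q = ΔU + W = -18300 J.

-18300 J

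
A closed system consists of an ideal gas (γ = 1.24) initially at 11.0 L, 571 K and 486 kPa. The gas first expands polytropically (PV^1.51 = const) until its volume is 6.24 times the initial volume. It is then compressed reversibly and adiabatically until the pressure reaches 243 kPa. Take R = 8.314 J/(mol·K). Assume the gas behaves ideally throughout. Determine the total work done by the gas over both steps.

2040 J

n = P₁V₁/(RT₁) = 486×11.0/(8.314×571) = 1.13 mol.
Step 1 — Polytropic n=1.51: T₂ = T₁(V₁/V₂)^(n−1) = 571×(0.160)^0.51 = 224 K; P₂ = P₁(V₁/V₂)^n = 30.6 kPa.
W = (P₁V₁−P₂V₂)/(n−1) = (486×11.0−30.6×68.6)/0.51 = 6360 J.
ΔU = nCvΔT = 1.13×34.6×(224−571) = -13500 J.
Q = ΔU + W = -7160 J.
State after step 1: P = 30.6 kPa, V = 68.6 L, T = 224 K.
Step 2 — Adiabatic: T₂/T₁ = (P₂/P₁)^((γ−1)/γ) ⇒ T₂ = 224×(7.94)^0.194 = 335 K; V₂ = 12.9 L.
ΔU = nCvΔT = 1.13×34.6×(335−224) = 4320 J.
Q = 0 for an adiabatic process, so W = −ΔU = -4320 J.
Net over both steps: W = 2040 J, Q = -7160 J, ΔU = -9200 J.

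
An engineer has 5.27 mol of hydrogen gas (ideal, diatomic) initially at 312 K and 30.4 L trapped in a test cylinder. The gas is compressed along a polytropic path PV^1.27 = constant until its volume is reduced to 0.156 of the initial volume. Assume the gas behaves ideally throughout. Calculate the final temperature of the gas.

P₁ = nRT₁/V₁ = 5.27×8.314×312/30.4 = 450 kPa.
Polytropic n=1.27: T₂ = T₁(V₁/V₂)^(n−1) = 312×(6.41)^0.27 = 515 K; P₂ = P₁(V₁/V₂)^n = 4760 kPa.

515 K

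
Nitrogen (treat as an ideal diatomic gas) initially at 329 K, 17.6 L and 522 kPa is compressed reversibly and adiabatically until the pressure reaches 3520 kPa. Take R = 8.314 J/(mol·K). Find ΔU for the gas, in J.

n = P₁V₁/(RT₁) = 522×17.6/(8.314×329) = 3.36 mol.
Adiabatic: T₂/T₁ = (P₂/P₁)^((γ−1)/γ) ⇒ T₂ = 329×(6.74)^0.286 = 568 K; V₂ = 4.50 L.
For an ideal gas ΔU = nCvΔT with Cv = (5/2)R = 20.8 J/(mol·K).
ΔU = 3.36×20.8×(568−329) = 16700 J.

16700 J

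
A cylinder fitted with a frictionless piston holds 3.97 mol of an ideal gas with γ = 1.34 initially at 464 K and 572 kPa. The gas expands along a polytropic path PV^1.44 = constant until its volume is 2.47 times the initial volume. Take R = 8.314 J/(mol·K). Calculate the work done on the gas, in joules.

V₁ = nRT₁/P₁ = 3.97×8.314×464/572 = 26.8 L.
Polytropic n=1.44: T₂ = T₁(V₁/V₂)^(n−1) = 464×(0.405)^0.44 = 312 K; P₂ = P₁(V₁/V₂)^n = 156 kPa.
W = (P₁V₁−P₂V₂)/(n−1) = (572×26.8−156×66.1)/0.44 = 11400 J.
Work done on the gas = −W_by = -11400 J.

-11400 J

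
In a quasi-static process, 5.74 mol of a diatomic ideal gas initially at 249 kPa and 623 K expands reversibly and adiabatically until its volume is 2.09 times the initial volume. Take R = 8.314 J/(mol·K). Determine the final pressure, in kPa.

88.7 kPa

V₁ = nRT₁/P₁ = 5.74×8.314×623/249 = 119 L.
Adiabatic: TV^(γ−1) = const ⇒ T₂ = 623×(0.478)^0.400 = 464 K; PV^γ = const ⇒ P₂ = 88.7 kPa.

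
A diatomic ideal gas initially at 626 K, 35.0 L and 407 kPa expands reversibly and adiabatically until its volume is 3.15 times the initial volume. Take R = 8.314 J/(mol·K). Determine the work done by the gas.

13100 J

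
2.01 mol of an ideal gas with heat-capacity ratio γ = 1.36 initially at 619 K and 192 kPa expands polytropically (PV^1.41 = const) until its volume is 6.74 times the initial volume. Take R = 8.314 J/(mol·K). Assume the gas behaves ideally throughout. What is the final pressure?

13.0 kPa

V₁ = nRT₁/P₁ = 2.01×8.314×619/192 = 53.9 L.
Polytropic n=1.41: T₂ = T₁(V₁/V₂)^(n−1) = 619×(0.148)^0.41 = 283 K; P₂ = P₁(V₁/V₂)^n = 13.0 kPa.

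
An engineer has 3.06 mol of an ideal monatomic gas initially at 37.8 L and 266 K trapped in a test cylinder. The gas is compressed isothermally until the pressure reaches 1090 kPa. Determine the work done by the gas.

-12200 J

P₁ = nRT₁/V₁ = 3.06×8.314×266/37.8 = 179 kPa.
Isothermal: T stays 266 K; PV = const ⇒ V₂ = 6.21 L, P₂ = 1090 kPa.
W = nRT ln(V₂/V₁) = 3.06×8.314×266×ln(0.164) = -12200 J.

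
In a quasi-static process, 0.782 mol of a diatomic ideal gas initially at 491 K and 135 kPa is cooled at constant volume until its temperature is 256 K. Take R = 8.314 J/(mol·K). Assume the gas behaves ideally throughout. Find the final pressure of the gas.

V₁ = nRT₁/P₁ = 0.782×8.314×491/135 = 23.6 L.
Isochoric: V stays 23.6 L; P/T = const ⇒ T₂ = 256 K, P₂ = 70.4 kPa.

70.4 kPa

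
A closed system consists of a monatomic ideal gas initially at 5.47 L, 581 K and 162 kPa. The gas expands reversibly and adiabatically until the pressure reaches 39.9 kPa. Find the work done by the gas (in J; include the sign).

n = P₁V₁/(RT₁) = 162×5.47/(8.314×581) = 0.183 mol.
Adiabatic: T₂/T₁ = (P₂/P₁)^((γ−1)/γ) ⇒ T₂ = 581×(0.246)^0.400 = 332 K; V₂ = 12.7 L.
ΔU = nCvΔT = 0.183×12.5×(332−581) = -570 J.
Q = 0 for an adiabatic process, so W = −ΔU = 570 J.

570 J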